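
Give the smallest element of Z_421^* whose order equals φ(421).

2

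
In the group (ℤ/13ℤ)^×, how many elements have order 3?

2

φ(13) = 13 − 1 = 12 = 2^2 · 3.
In a cyclic group of order 12, there are φ(d) elements of order d for each divisor d of 12, and zero for non-divisors.
3 | 12, and φ(3) = 3 − 1 = 2.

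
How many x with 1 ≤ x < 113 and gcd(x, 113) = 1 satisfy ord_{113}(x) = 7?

φ(113) = 113 − 1 = 112 = 2^4 · 7.
(Z/113Z)^× is cyclic (|G| = 112); a cyclic group of order m has exactly φ(d) elements of each order d | m, and none otherwise.
7 | 112, and φ(7) = 7 − 1 = 6.

6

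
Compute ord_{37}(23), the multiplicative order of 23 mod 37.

12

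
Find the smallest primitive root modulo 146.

5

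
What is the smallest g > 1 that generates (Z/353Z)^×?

3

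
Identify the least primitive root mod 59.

φ(59) = 59 − 1 = 58 = 2 · 29.
Test candidates g = 2, 3, … against the prime factors q ∈ {2, 29} of φ(59): g is a generator iff g^(58/q) ≢ 1 for every such q.
g = 2: 2^29 ≡ 58; 2^2 ≡ 4 — none is 1, so 2 is a primitive root.
Hence the least primitive root of 59 is 2.

2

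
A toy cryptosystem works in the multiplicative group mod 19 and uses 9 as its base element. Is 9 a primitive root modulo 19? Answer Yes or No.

No

φ(19) = 19 − 1 = 18 = 2 · 3^2.
It suffices to check that the order of 9 is not a proper divisor of 18: compute 9^(18/q) for q ∈ {2, 3}.
9^9 ≡ 1 (mod 19)  [q = 2: ≡ 1 ✗]
9^6 ≡ 11 (mod 19)  [q = 3: ≢ 1 ✓]
The check at q = 2 fails, so 9 generates a proper subgroup.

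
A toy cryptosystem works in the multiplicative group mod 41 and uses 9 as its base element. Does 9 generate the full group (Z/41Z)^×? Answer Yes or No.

φ(41) = 41 − 1 = 40 = 2^3 · 5.
9 is a primitive root mod 41 iff 9^(φ(41)/q) ≢ 1 for every prime q | φ(41), i.e. q ∈ {2, 5}.
9^20 ≡ 1 (mod 41)  [q = 2: ≡ 1 ✗]
9^8 ≡ 1 (mod 41)  [q = 5: ≡ 1 ✗]
The check at q = 2 fails, so 9 generates a proper subgroup.

No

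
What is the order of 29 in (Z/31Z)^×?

By Lagrange's theorem, ord_31(29) divides φ(31) = 31 − 1 = 30 = 2 · 3 · 5.
Divisors of 30: 1, 2, 3, 5, 6, 10, 15, 30.
Test each divisor d:
29^1 ≡ 29 (mod 31)
29^2 ≡ 4 (mod 31)
29^3 ≡ 23 (mod 31)
29^5 ≡ 30 (mod 31)
29^6 ≡ 2 (mod 31)
29^10 ≡ 1 (mod 31) ✓
The smallest such exponent is 10, so the order of 29 is 10.

10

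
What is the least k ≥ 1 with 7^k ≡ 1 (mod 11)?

10

The order of 7 must divide φ(11) = 11 − 1 = 10 = 2 · 5.
Divisors of 10: 1, 2, 5, 10.
Compute 7^d (mod 11) for the divisors d until we hit 1:
7^1 ≡ 7
7^2 ≡ 5
7^5 ≡ 10
7^10 ≡ 1
The smallest such exponent is 10, so the order of 7 is 10.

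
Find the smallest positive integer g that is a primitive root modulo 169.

2

φ(169) = φ(13^2) = 13·(13−1) = 156 = 2^2 · 3 · 13.
Test candidates g = 2, 3, … against the prime factors q ∈ {2, 3, 13} of φ(169): g is a generator iff g^(156/q) ≢ 1 for every such q.
g = 2: 2^78 ≡ 168; 2^52 ≡ 146; 2^12 ≡ 40 — none is 1, so 2 is a primitive root.
So 2 is the smallest generator of (Z/169Z)^×.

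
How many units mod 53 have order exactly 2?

φ(53) = 53 − 1 = 52 = 2^2 · 13.
In a cyclic group of order 52, there are φ(d) elements of order d for each divisor d of 52, and zero for non-divisors.
2 | 52, and φ(2) = 2 − 1 = 1.

1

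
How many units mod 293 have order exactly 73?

φ(293) = 293 − 1 = 292 = 2^2 · 73.
In a cyclic group of order 292, there are φ(d) elements of order d for each divisor d of 292, and zero for non-divisors.
73 | 292, and φ(73) = 73 − 1 = 72.

72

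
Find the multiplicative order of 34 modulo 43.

By Lagrange's theorem, ord_43(34) divides φ(43) = 43 − 1 = 42 = 2 · 3 · 7.
Divisors of 42: 1, 2, 3, 6, 7, 14, 21, 42.
Test each divisor d:
34^1 ≡ 34 (mod 43)
34^2 ≡ 38 (mod 43)
34^3 ≡ 2 (mod 43)
34^6 ≡ 4 (mod 43)
34^7 ≡ 7 (mod 43)
34^14 ≡ 6 (mod 43)
34^21 ≡ 42 (mod 43)
34^42 ≡ 1 (mod 43) ✓
So ord_43(34) = 42.

42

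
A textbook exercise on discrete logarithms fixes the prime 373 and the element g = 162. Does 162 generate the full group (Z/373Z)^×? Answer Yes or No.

φ(373) = 373 − 1 = 372 = 2^2 · 3 · 31.
It suffices to check that the order of 162 is not a proper divisor of 372: compute 162^(372/q) for q ∈ {2, 3, 31}.
162^186 ≡ 372 (mod 373)  [q = 2: ≢ 1 ✓]
162^124 ≡ 88 (mod 373)  [q = 3: ≢ 1 ✓]
162^12 ≡ 360 (mod 373)  [q = 31: ≢ 1 ✓]
Every test exponent gives a nontrivial residue, hence 162 generates the full group.

Yes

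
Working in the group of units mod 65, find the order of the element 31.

4

Since 31 ∈ (Z/65Z)^×, its order divides φ(65) = φ(5·13) = (5−1)·(13−1) = 4·12 = 48 = 2^4 · 3.
Divisors of 48: 1, 2, 3, 4, 6, 8, 12, 16, 24, 48.
Check 31^d mod 65 for each divisor in increasing order:
31^1 ≡ 31 (mod 65)
31^2 ≡ 51 (mod 65)
31^3 ≡ 21 (mod 65)
31^4 ≡ 1 (mod 65) ✓
Hence ord(31) = 4.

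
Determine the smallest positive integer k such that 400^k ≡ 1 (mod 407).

90

Since 400 ∈ (Z/407Z)^×, its order divides φ(407) = φ(11·37) = (11−1)·(37−1) = 10·36 = 360 = 2^3 · 3^2 · 5.
Divisors of 360: 1, 2, 3, 4, 5, 6, 8, 9, 10, 12, 15, 18, 20, 24, 30, 36, 40, 45, 60, 72, 90, 120, 180, 360.
Check 400^d mod 407 for each divisor in increasing order:
400^1 ≡ 400 (mod 407)
400^2 ≡ 49 (mod 407)
400^3 ≡ 64 (mod 407)
400^4 ≡ 366 (mod 407)
400^5 ≡ 287 (mod 407)
400^6 ≡ 26 (mod 407)
400^8 ≡ 53 (mod 407)
400^9 ≡ 36 (mod 407)
400^10 ≡ 155 (mod 407)
400^12 ≡ 269 (mod 407)
400^15 ≡ 122 (mod 407)
400^18 ≡ 75 (mod 407)
400^20 ≡ 12 (mod 407)
400^24 ≡ 322 (mod 407)
400^30 ≡ 232 (mod 407)
400^36 ≡ 334 (mod 407)
400^40 ≡ 144 (mod 407)
400^45 ≡ 221 (mod 407)
400^60 ≡ 100 (mod 407)
400^72 ≡ 38 (mod 407)
400^90 ≡ 1 (mod 407) ✓
Hence ord(400) = 90.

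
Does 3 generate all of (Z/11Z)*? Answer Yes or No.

No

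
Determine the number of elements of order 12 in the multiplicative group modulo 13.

4

φ(13) = 13 − 1 = 12 = 2^2 · 3.
(Z/13Z)^× is cyclic (|G| = 12); a cyclic group of order m has exactly φ(d) elements of each order d | m, and none otherwise.
12 = 2^2 · 3 divides 12, and φ(12) = 4.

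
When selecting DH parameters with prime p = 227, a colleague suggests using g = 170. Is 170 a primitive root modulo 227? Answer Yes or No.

Yes

φ(227) = 227 − 1 = 226 = 2 · 113.
An element g generates (Z/227Z)^× iff g^(226/q) ≢ 1 (mod 227) for each prime q ∈ {2, 113}.
170^113 ≡ 226 (mod 227)  [q = 2: ≢ 1 ✓]
170^2 ≡ 71 (mod 227)  [q = 113: ≢ 1 ✓]
None equal 1, so ord_227(170) = 226: 170 is a primitive root.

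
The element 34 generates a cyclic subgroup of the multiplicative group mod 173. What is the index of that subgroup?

By Lagrange's theorem, ord_173(34) divides φ(173) = 173 − 1 = 172 = 2^2 · 43.
Divisors of 172: 1, 2, 4, 43, 86, 172.
Compute 34^d (mod 173) for the divisors d until we hit 1:
34^1 ≡ 34 (mod 173)
34^2 ≡ 118 (mod 173)
34^4 ≡ 84 (mod 173)
34^43 ≡ 172 (mod 173)
34^86 ≡ 1 (mod 173) ✓
The order of 34 is 86, so the subgroup it generates has 86 elements.
[(Z/173Z)^× : ⟨34⟩] = 172/86 = 2.

2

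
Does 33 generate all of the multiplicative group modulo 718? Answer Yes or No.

No

φ(718) = φ(2)·φ(359) = 1·358 = 358 = 2 · 179.
33 is a primitive root mod 718 iff 33^(φ(718)/q) ≢ 1 for every prime q | φ(718), i.e. q ∈ {2, 179}.
33^179 ≡ 1 (mod 718)  [q = 2: ≡ 1 ✗]
33^2 ≡ 371 (mod 718)  [q = 179: ≢ 1 ✓]
The check at q = 2 fails, so 33 generates a proper subgroup.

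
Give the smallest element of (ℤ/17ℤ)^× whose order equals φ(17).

3

φ(17) = 17 − 1 = 16 = 2^4.
g is a primitive root iff g^(16/q) ≢ 1 (mod 17) for each prime q ∈ {2}.
g = 2: 2^8 ≡ 1 — hits 1, so not a primitive root.
g = 3: 3^8 ≡ 16 — none is 1, so 3 is a primitive root.
The smallest primitive root modulo 17 is 3.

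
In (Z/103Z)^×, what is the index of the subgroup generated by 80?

3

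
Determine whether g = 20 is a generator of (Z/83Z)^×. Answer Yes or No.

Yes

φ(83) = 83 − 1 = 82 = 2 · 41.
20 is a primitive root mod 83 iff 20^(φ(83)/q) ≢ 1 for every prime q | φ(83), i.e. q ∈ {2, 41}.
20^41 ≡ 82 (mod 83)  [q = 2: ≢ 1 ✓]
20^2 ≡ 68 (mod 83)  [q = 41: ≢ 1 ✓]
All checks pass, so 20 has order 82 and is a primitive root modulo 83.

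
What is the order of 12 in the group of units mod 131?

Since 12 ∈ (Z/131Z)^×, its order divides φ(131) = 131 − 1 = 130 = 2 · 5 · 13.
Divisors of 130: 1, 2, 5, 10, 13, 26, 65, 130.
Test each divisor d:
12^1 ≡ 12 (mod 131)
12^2 ≡ 13 (mod 131)
12^5 ≡ 63 (mod 131)
12^10 ≡ 39 (mod 131)
12^13 ≡ 58 (mod 131)
12^26 ≡ 89 (mod 131)
12^65 ≡ 1 (mod 131) ✓
So ord_131(12) = 65.

65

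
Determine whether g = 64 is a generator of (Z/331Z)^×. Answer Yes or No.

No

φ(331) = 331 − 1 = 330 = 2 · 3 · 5 · 11.
Test 64^(330/q) mod 331 for each prime factor q of 330:
64^165 ≡ 1 (mod 331)  [q = 2: ≡ 1 ✗]
64^110 ≡ 1 (mod 331)  [q = 3: ≡ 1 ✗]
64^66 ≡ 64 (mod 331)  [q = 5: ≢ 1 ✓]
64^30 ≡ 1 (mod 331)  [q = 11: ≡ 1 ✗]
Since 64^165 ≡ 1, the order of 64 divides 165 < 330, so 64 is not a primitive root.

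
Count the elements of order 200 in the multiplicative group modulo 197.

0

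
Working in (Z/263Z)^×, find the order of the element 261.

262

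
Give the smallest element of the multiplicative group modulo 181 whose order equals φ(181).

2

φ(181) = 181 − 1 = 180 = 2^2 · 3^2 · 5.
g is a primitive root iff g^(180/q) ≢ 1 (mod 181) for each prime q ∈ {2, 3, 5}.
g = 2: 2^90 ≡ 180; 2^60 ≡ 48; 2^36 ≡ 59 — none is 1, so 2 is a primitive root.
So 2 is the smallest generator of (Z/181Z)^×.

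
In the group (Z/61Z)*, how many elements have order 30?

8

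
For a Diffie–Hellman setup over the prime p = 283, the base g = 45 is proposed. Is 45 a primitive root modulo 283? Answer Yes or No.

φ(283) = 283 − 1 = 282 = 2 · 3 · 47.
Test 45^(282/q) mod 283 for each prime factor q of 282:
45^141 ≡ 282 (mod 283)  [q = 2: ≢ 1 ✓]
45^94 ≡ 238 (mod 283)  [q = 3: ≢ 1 ✓]
45^6 ≡ 1 (mod 283)  [q = 47: ≡ 1 ✗]
The check at q = 47 fails, so 45 generates a proper subgroup.

No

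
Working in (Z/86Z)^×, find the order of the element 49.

The order of 49 must divide φ(86) = φ(2)·φ(43) = 1·42 = 42 = 2 · 3 · 7.
Divisors of 42: 1, 2, 3, 6, 7, 14, 21, 42.
Test each divisor d:
49^1 ≡ 49 (mod 86)
49^2 ≡ 79 (mod 86)
49^3 ≡ 1 (mod 86) ✓
Therefore the multiplicative order of 49 modulo 86 is 3.

3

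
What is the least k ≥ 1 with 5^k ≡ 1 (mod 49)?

42

By Lagrange's theorem, ord_49(5) divides φ(49) = φ(7^2) = 7·(7−1) = 42 = 2 · 3 · 7.
Divisors of 42: 1, 2, 3, 6, 7, 14, 21, 42.
Test each divisor d:
5^1 ≡ 5
5^2 ≡ 25
5^3 ≡ 27
5^6 ≡ 43
5^7 ≡ 19
5^14 ≡ 18
5^21 ≡ 48
5^42 ≡ 1
So ord_49(5) = 42.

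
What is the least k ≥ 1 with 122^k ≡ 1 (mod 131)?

130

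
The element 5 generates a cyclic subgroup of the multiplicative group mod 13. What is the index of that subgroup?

3

The order of 5 must divide φ(13) = 13 − 1 = 12 = 2^2 · 3.
Divisors of 12: 1, 2, 3, 4, 6, 12.
Evaluate successive powers at the divisors of 12:
5^1 ≡ 5
5^2 ≡ 12
5^3 ≡ 8
5^4 ≡ 1
The order of 5 is 4, so the subgroup it generates has 4 elements.
Index = |(Z/13Z)^×| / |⟨5⟩| = 12 / 4 = 3.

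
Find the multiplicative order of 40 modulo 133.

Since 40 ∈ (Z/133Z)^×, its order divides φ(133) = φ(7·19) = (7−1)·(19−1) = 6·18 = 108 = 2^2 · 3^3.
Divisors of 108: 1, 2, 3, 4, 6, 9, 12, 18, 27, 36, 54, 108.
Compute 40^d (mod 133) for the divisors d until we hit 1:
40^1 ≡ 40 (mod 133)
40^2 ≡ 4 (mod 133)
40^3 ≡ 27 (mod 133)
40^4 ≡ 16 (mod 133)
40^6 ≡ 64 (mod 133)
40^9 ≡ 132 (mod 133)
40^12 ≡ 106 (mod 133)
40^18 ≡ 1 (mod 133) ✓
So ord_133(40) = 18.

18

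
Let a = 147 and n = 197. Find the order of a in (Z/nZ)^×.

ord(147) | φ(197) = 197 − 1 = 196 = 2^2 · 7^2.
Divisors of 196: 1, 2, 4, 7, 14, 28, 49, 98, 196.
Check 147^d mod 197 for each divisor in increasing order:
147^1 ≡ 147 (mod 197)
147^2 ≡ 136 (mod 197)
147^4 ≡ 175 (mod 197)
147^7 ≡ 77 (mod 197)
147^14 ≡ 19 (mod 197)
147^28 ≡ 164 (mod 197)
147^49 ≡ 183 (mod 197)
147^98 ≡ 196 (mod 197)
147^196 ≡ 1 (mod 197) ✓
The smallest such exponent is 196, so the order of 147 is 196.

196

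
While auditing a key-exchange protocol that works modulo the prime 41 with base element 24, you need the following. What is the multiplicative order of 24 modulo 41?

Since 24 ∈ (Z/41Z)^×, its order divides φ(41) = 41 − 1 = 40 = 2^3 · 5.
Divisors of 40: 1, 2, 4, 5, 8, 10, 20, 40.
Compute 24^d (mod 41) for the divisors d until we hit 1:
24^1 ≡ 24 (mod 41)
24^2 ≡ 2 (mod 41)
24^4 ≡ 4 (mod 41)
24^5 ≡ 14 (mod 41)
24^8 ≡ 16 (mod 41)
24^10 ≡ 32 (mod 41)
24^20 ≡ 40 (mod 41)
24^40 ≡ 1 (mod 41) ✓
Hence ord(24) = 40.

40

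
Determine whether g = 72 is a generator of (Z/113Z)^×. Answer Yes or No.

φ(113) = 113 − 1 = 112 = 2^4 · 7.
An element g generates (Z/113Z)^× iff g^(112/q) ≢ 1 (mod 113) for each prime q ∈ {2, 7}.
72^56 ≡ 1 (mod 113)  [q = 2: ≡ 1 ✗]
72^16 ≡ 16 (mod 113)  [q = 7: ≢ 1 ✓]
The check at q = 2 fails, so 72 generates a proper subgroup.

No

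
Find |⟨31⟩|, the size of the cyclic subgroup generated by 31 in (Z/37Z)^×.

By Lagrange's theorem, ord_37(31) divides φ(37) = 37 − 1 = 36 = 2^2 · 3^2.
Divisors of 36: 1, 2, 3, 4, 6, 9, 12, 18, 36.
Evaluate successive powers at the divisors of 36:
31^1 ≡ 31 (mod 37)
31^2 ≡ 36 (mod 37)
31^3 ≡ 6 (mod 37)
31^4 ≡ 1 (mod 37) ✓
So ord_37(31) = 4.

4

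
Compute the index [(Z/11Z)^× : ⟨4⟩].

Since 4 ∈ (Z/11Z)^×, its order divides φ(11) = 11 − 1 = 10 = 2 · 5.
Divisors of 10: 1, 2, 5, 10.
Test each divisor d:
4^1 ≡ 4 (mod 11)
4^2 ≡ 5 (mod 11)
4^5 ≡ 1 (mod 11) ✓
Thus |⟨4⟩| = ord(4) = 5.
The index is φ(11) / ord(4) = 10 / 5 = 2.

2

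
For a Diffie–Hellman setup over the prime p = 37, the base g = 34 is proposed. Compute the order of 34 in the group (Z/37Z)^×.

The order of 34 must divide φ(37) = 37 − 1 = 36 = 2^2 · 3^2.
Divisors of 36: 1, 2, 3, 4, 6, 9, 12, 18, 36.
Check 34^d mod 37 for each divisor in increasing order:
34^1 ≡ 34 (mod 37)
34^2 ≡ 9 (mod 37)
34^3 ≡ 10 (mod 37)
34^4 ≡ 7 (mod 37)
34^6 ≡ 26 (mod 37)
34^9 ≡ 1 (mod 37) ✓
Hence ord(34) = 9.

9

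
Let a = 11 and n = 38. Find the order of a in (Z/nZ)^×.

The order of 11 must divide φ(38) = φ(2)·φ(19) = 1·18 = 18 = 2 · 3^2.
Divisors of 18: 1, 2, 3, 6, 9, 18.
Test each divisor d:
11^1 ≡ 11 (mod 38)
11^2 ≡ 7 (mod 38)
11^3 ≡ 1 (mod 38) ✓
Therefore the multiplicative order of 11 modulo 38 is 3.

3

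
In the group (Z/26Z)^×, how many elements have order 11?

0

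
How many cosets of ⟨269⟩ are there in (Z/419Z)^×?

ord(269) | φ(419) = 419 − 1 = 418 = 2 · 11 · 19.
Divisors of 418: 1, 2, 11, 19, 22, 38, 209, 418.
Evaluate successive powers at the divisors of 418:
269^1 ≡ 269
269^2 ≡ 293
269^11 ≡ 107
269^19 ≡ 152
269^22 ≡ 136
269^38 ≡ 59
269^209 ≡ 1
The order of 269 is 209, so the subgroup it generates has 209 elements.
The index is φ(419) / ord(269) = 418 / 209 = 2.

2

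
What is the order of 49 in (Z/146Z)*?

Since 49 ∈ (Z/146Z)^×, its order divides φ(146) = φ(2)·φ(73) = 1·72 = 72 = 2^3 · 3^2.
Divisors of 72: 1, 2, 3, 4, 6, 8, 9, 12, 18, 24, 36, 72.
Check 49^d mod 146 for each divisor in increasing order:
49^1 ≡ 49 (mod 146)
49^2 ≡ 65 (mod 146)
49^3 ≡ 119 (mod 146)
49^4 ≡ 137 (mod 146)
49^6 ≡ 145 (mod 146)
49^8 ≡ 81 (mod 146)
49^9 ≡ 27 (mod 146)
49^12 ≡ 1 (mod 146) ✓
So ord_146(49) = 12.

12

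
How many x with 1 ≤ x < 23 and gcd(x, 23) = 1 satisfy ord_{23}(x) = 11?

φ(23) = 23 − 1 = 22 = 2 · 11.
Since (Z/23Z)^× is cyclic of order 22, the number of elements of order d is φ(d) when d | 22 and 0 otherwise.
11 | 22, and φ(11) = 11 − 1 = 10.

10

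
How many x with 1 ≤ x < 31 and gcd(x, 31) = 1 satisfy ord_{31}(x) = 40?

φ(31) = 31 − 1 = 30 = 2 · 3 · 5.
In a cyclic group of order 30, there are φ(d) elements of order d for each divisor d of 30, and zero for non-divisors.
Since 40 ∤ 30, the count is 0.

0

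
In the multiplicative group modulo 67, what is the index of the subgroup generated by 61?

1

ord(61) | φ(67) = 67 − 1 = 66 = 2 · 3 · 11.
Divisors of 66: 1, 2, 3, 6, 11, 22, 33, 66.
Compute 61^d (mod 67) for the divisors d until we hit 1:
61^1 ≡ 61 (mod 67)
61^2 ≡ 36 (mod 67)
61^3 ≡ 52 (mod 67)
61^6 ≡ 24 (mod 67)
61^11 ≡ 38 (mod 67)
61^22 ≡ 37 (mod 67)
61^33 ≡ 66 (mod 67)
61^66 ≡ 1 (mod 67) ✓
Thus |⟨61⟩| = ord(61) = 66.
[(Z/67Z)^× : ⟨61⟩] = 66/66 = 1.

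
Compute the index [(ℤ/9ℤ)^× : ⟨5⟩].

1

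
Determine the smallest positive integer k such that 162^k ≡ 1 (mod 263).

131

The order of 162 must divide φ(263) = 263 − 1 = 262 = 2 · 131.
Divisors of 262: 1, 2, 131, 262.
Compute 162^d (mod 263) for the divisors d until we hit 1:
162^1 ≡ 162
162^2 ≡ 207
162^131 ≡ 1
Hence ord(162) = 131.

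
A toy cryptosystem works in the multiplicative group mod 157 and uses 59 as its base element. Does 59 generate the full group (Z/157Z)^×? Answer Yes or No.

φ(157) = 157 − 1 = 156 = 2^2 · 3 · 13.
Test 59^(156/q) mod 157 for each prime factor q of 156:
59^78 ≡ 156 (mod 157)  [q = 2: ≢ 1 ✓]
59^52 ≡ 1 (mod 157)  [q = 3: ≡ 1 ✗]
59^12 ≡ 67 (mod 157)  [q = 13: ≢ 1 ✓]
Since 59^52 ≡ 1, the order of 59 divides 52 < 156, so 59 is not a primitive root.

No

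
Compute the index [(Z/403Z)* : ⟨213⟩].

Since 213 ∈ (Z/403Z)^×, its order divides φ(403) = φ(13·31) = (13−1)·(31−1) = 12·30 = 360 = 2^3 · 3^2 · 5.
Divisors of 360: 1, 2, 3, 4, 5, 6, 8, 9, 10, 12, 15, 18, 20, 24, 30, 36, 40, 45, 60, 72, 90, 120, 180, 360.
Check 213^d mod 403 for each divisor in increasing order:
213^1 ≡ 213 (mod 403)
213^2 ≡ 233 (mod 403)
213^3 ≡ 60 (mod 403)
213^4 ≡ 287 (mod 403)
213^5 ≡ 278 (mod 403)
213^6 ≡ 376 (mod 403)
213^8 ≡ 157 (mod 403)
213^9 ≡ 395 (mod 403)
213^10 ≡ 311 (mod 403)
213^12 ≡ 326 (mod 403)
213^15 ≡ 216 (mod 403)
213^18 ≡ 64 (mod 403)
213^20 ≡ 1 (mod 403) ✓
The order of 213 is 20, so the subgroup it generates has 20 elements.
The index is φ(403) / ord(213) = 360 / 20 = 18.

18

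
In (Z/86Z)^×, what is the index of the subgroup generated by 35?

6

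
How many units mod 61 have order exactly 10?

φ(61) = 61 − 1 = 60 = 2^2 · 3 · 5.
In a cyclic group of order 60, there are φ(d) elements of order d for each divisor d of 60, and zero for non-divisors.
10 = 2 · 5 divides 60, and φ(10) = 4.

4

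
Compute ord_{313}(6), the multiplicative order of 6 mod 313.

By Lagrange's theorem, ord_313(6) divides φ(313) = 313 − 1 = 312 = 2^3 · 3 · 13.
Divisors of 312: 1, 2, 3, 4, 6, 8, 12, 13, 24, 26, 39, 52, 78, 104, 156, 312.
Compute 6^d (mod 313) for the divisors d until we hit 1:
6^1 ≡ 6 (mod 313)
6^2 ≡ 36 (mod 313)
6^3 ≡ 216 (mod 313)
6^4 ≡ 44 (mod 313)
6^6 ≡ 19 (mod 313)
6^8 ≡ 58 (mod 313)
6^12 ≡ 48 (mod 313)
6^13 ≡ 288 (mod 313)
6^24 ≡ 113 (mod 313)
6^26 ≡ 312 (mod 313)
6^39 ≡ 25 (mod 313)
6^52 ≡ 1 (mod 313) ✓
So ord_313(6) = 52.

52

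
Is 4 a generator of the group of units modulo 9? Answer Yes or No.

φ(9) = φ(3^2) = 3·(3−1) = 6 = 2 · 3.
An element g generates (Z/9Z)^× iff g^(6/q) ≢ 1 (mod 9) for each prime q ∈ {2, 3}.
4^3 ≡ 1 (mod 9)  [q = 2: ≡ 1 ✗]
4^2 ≡ 7 (mod 9)  [q = 3: ≢ 1 ✓]
The check at q = 2 fails, so 4 generates a proper subgroup.

No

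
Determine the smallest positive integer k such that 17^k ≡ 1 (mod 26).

6

Since 17 ∈ (Z/26Z)^×, its order divides φ(26) = φ(2)·φ(13) = 1·12 = 12 = 2^2 · 3.
Divisors of 12: 1, 2, 3, 4, 6, 12.
Compute 17^d (mod 26) for the divisors d until we hit 1:
17^1 ≡ 17 (mod 26)
17^2 ≡ 3 (mod 26)
17^3 ≡ 25 (mod 26)
17^4 ≡ 9 (mod 26)
17^6 ≡ 1 (mod 26) ✓
Therefore the multiplicative order of 17 modulo 26 is 6.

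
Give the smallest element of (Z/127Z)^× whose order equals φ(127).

3

φ(127) = 127 − 1 = 126 = 2 · 3^2 · 7.
g is a primitive root iff g^(126/q) ≢ 1 (mod 127) for each prime q ∈ {2, 3, 7}.
g = 2: 2^63 ≡ 1 — hits 1, so not a primitive root.
g = 3: 3^63 ≡ 126; 3^42 ≡ 107; 3^18 ≡ 4 — none is 1, so 3 is a primitive root.
Hence the least primitive root of 127 is 3.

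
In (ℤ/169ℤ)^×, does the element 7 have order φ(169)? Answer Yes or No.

φ(169) = φ(13^2) = 13·(13−1) = 156 = 2^2 · 3 · 13.
7 is a primitive root mod 169 iff 7^(φ(169)/q) ≢ 1 for every prime q | φ(169), i.e. q ∈ {2, 3, 13}.
7^78 ≡ 168 (mod 169)  [q = 2: ≢ 1 ✓]
7^52 ≡ 22 (mod 169)  [q = 3: ≢ 1 ✓]
7^12 ≡ 118 (mod 169)  [q = 13: ≢ 1 ✓]
All checks pass, so 7 has order 156 and is a primitive root modulo 169.

Yes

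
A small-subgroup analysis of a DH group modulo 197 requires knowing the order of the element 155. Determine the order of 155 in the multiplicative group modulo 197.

98

The order of 155 must divide φ(197) = 197 − 1 = 196 = 2^2 · 7^2.
Divisors of 196: 1, 2, 4, 7, 14, 28, 49, 98, 196.
Compute 155^d (mod 197) for the divisors d until we hit 1:
155^1 ≡ 155 (mod 197)
155^2 ≡ 188 (mod 197)
155^4 ≡ 81 (mod 197)
155^7 ≡ 83 (mod 197)
155^14 ≡ 191 (mod 197)
155^28 ≡ 36 (mod 197)
155^49 ≡ 196 (mod 197)
155^98 ≡ 1 (mod 197) ✓
So ord_197(155) = 98.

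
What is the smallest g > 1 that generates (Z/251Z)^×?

6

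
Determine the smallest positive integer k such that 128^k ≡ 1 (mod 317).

316

By Lagrange's theorem, ord_317(128) divides φ(317) = 317 − 1 = 316 = 2^2 · 79.
Divisors of 316: 1, 2, 4, 79, 158, 316.
Test each divisor d:
128^1 ≡ 128 (mod 317)
128^2 ≡ 217 (mod 317)
128^4 ≡ 173 (mod 317)
128^79 ≡ 114 (mod 317)
128^158 ≡ 316 (mod 317)
128^316 ≡ 1 (mod 317) ✓
Hence ord(128) = 316.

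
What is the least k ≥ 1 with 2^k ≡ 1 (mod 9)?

6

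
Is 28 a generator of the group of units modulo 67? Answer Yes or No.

Yes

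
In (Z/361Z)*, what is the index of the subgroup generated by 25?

By Lagrange's theorem, ord_361(25) divides φ(361) = φ(19^2) = 19·(19−1) = 342 = 2 · 3^2 · 19.
Divisors of 342: 1, 2, 3, 6, 9, 18, 19, 38, 57, 114, 171, 342.
Evaluate successive powers at the divisors of 342:
25^1 ≡ 25 (mod 361)
25^2 ≡ 264 (mod 361)
25^3 ≡ 102 (mod 361)
25^6 ≡ 296 (mod 361)
25^9 ≡ 229 (mod 361)
25^18 ≡ 96 (mod 361)
25^19 ≡ 234 (mod 361)
25^38 ≡ 245 (mod 361)
25^57 ≡ 292 (mod 361)
25^114 ≡ 68 (mod 361)
25^171 ≡ 1 (mod 361) ✓
Thus |⟨25⟩| = ord(25) = 171.
The index is φ(361) / ord(25) = 342 / 171 = 2.

2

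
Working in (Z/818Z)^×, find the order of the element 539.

By Lagrange's theorem, ord_818(539) divides φ(818) = φ(2)·φ(409) = 1·408 = 408 = 2^3 · 3 · 17.
Divisors of 408: 1, 2, 3, 4, 6, 8, 12, 17, 24, 34, 51, 68, 102, 136, 204, 408.
Check 539^d mod 818 for each divisor in increasing order:
539^1 ≡ 539 (mod 818)
539^2 ≡ 131 (mod 818)
539^3 ≡ 261 (mod 818)
539^4 ≡ 801 (mod 818)
539^6 ≡ 227 (mod 818)
539^8 ≡ 289 (mod 818)
539^12 ≡ 813 (mod 818)
539^17 ≡ 7 (mod 818)
539^24 ≡ 25 (mod 818)
539^34 ≡ 49 (mod 818)
539^51 ≡ 343 (mod 818)
539^68 ≡ 765 (mod 818)
539^102 ≡ 675 (mod 818)
539^136 ≡ 355 (mod 818)
539^204 ≡ 817 (mod 818)
539^408 ≡ 1 (mod 818) ✓
Hence ord(539) = 408.

408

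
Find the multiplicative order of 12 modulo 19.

6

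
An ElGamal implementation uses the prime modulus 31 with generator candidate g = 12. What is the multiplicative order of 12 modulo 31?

30

Since 12 ∈ (Z/31Z)^×, its order divides φ(31) = 31 − 1 = 30 = 2 · 3 · 5.
Divisors of 30: 1, 2, 3, 5, 6, 10, 15, 30.
Check 12^d mod 31 for each divisor in increasing order:
12^1 ≡ 12 (mod 31)
12^2 ≡ 20 (mod 31)
12^3 ≡ 23 (mod 31)
12^5 ≡ 26 (mod 31)
12^6 ≡ 2 (mod 31)
12^10 ≡ 25 (mod 31)
12^15 ≡ 30 (mod 31)
12^30 ≡ 1 (mod 31) ✓
Hence ord(12) = 30.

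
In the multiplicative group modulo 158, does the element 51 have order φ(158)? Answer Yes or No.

No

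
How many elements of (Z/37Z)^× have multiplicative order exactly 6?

2

φ(37) = 37 − 1 = 36 = 2^2 · 3^2.
(Z/37Z)^× is cyclic (|G| = 36); a cyclic group of order m has exactly φ(d) elements of each order d | m, and none otherwise.
6 = 2 · 3 divides 36, and φ(6) = 2.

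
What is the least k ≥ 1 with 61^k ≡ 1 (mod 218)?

54

The order of 61 must divide φ(218) = φ(2)·φ(109) = 1·108 = 108 = 2^2 · 3^3.
Divisors of 108: 1, 2, 3, 4, 6, 9, 12, 18, 27, 36, 54, 108.
Evaluate successive powers at the divisors of 108:
61^1 ≡ 61 (mod 218)
61^2 ≡ 15 (mod 218)
61^3 ≡ 43 (mod 218)
61^4 ≡ 7 (mod 218)
61^6 ≡ 105 (mod 218)
61^9 ≡ 155 (mod 218)
61^12 ≡ 125 (mod 218)
61^18 ≡ 45 (mod 218)
61^27 ≡ 217 (mod 218)
61^36 ≡ 63 (mod 218)
61^54 ≡ 1 (mod 218) ✓
The smallest such exponent is 54, so the order of 61 is 54.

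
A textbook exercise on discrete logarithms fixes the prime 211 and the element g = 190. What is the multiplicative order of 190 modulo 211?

By Lagrange's theorem, ord_211(190) divides φ(211) = 211 − 1 = 210 = 2 · 3 · 5 · 7.
Divisors of 210: 1, 2, 3, 5, 6, 7, 10, 14, 15, 21, 30, 35, 42, 70, 105, 210.
Check 190^d mod 211 for each divisor in increasing order:
190^1 ≡ 190 (mod 211)
190^2 ≡ 19 (mod 211)
190^3 ≡ 23 (mod 211)
190^5 ≡ 15 (mod 211)
190^6 ≡ 107 (mod 211)
190^7 ≡ 74 (mod 211)
190^10 ≡ 14 (mod 211)
190^14 ≡ 201 (mod 211)
190^15 ≡ 210 (mod 211)
190^21 ≡ 104 (mod 211)
190^30 ≡ 1 (mod 211) ✓
So ord_211(190) = 30.

30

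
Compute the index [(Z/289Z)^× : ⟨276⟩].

Since 276 ∈ (Z/289Z)^×, its order divides φ(289) = φ(17^2) = 17·(17−1) = 272 = 2^4 · 17.
Divisors of 272: 1, 2, 4, 8, 16, 17, 34, 68, 136, 272.
Compute 276^d (mod 289) for the divisors d until we hit 1:
276^1 ≡ 276
276^2 ≡ 169
276^4 ≡ 239
276^8 ≡ 188
276^16 ≡ 86
276^17 ≡ 38
276^34 ≡ 288
276^68 ≡ 1
The order of 276 is 68, so the subgroup it generates has 68 elements.
Index = |(Z/289Z)^×| / |⟨276⟩| = 272 / 68 = 4.

4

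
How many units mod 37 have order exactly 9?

6

φ(37) = 37 − 1 = 36 = 2^2 · 3^2.
Since (Z/37Z)^× is cyclic of order 36, the number of elements of order d is φ(d) when d | 36 and 0 otherwise.
9 = 3^2 divides 36, and φ(9) = 6.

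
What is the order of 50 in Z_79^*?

By Lagrange's theorem, ord_79(50) divides φ(79) = 79 − 1 = 78 = 2 · 3 · 13.
Divisors of 78: 1, 2, 3, 6, 13, 26, 39, 78.
Check 50^d mod 79 for each divisor in increasing order:
50^1 ≡ 50 (mod 79)
50^2 ≡ 51 (mod 79)
50^3 ≡ 22 (mod 79)
50^6 ≡ 10 (mod 79)
50^13 ≡ 23 (mod 79)
50^26 ≡ 55 (mod 79)
50^39 ≡ 1 (mod 79) ✓
So ord_79(50) = 39.

39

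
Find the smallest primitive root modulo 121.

2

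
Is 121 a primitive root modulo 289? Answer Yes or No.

No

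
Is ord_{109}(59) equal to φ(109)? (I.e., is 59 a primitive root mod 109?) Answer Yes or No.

Yes

φ(109) = 109 − 1 = 108 = 2^2 · 3^3.
Test 59^(108/q) mod 109 for each prime factor q of 108:
59^54 ≡ 108 (mod 109)  [q = 2: ≢ 1 ✓]
59^36 ≡ 45 (mod 109)  [q = 3: ≢ 1 ✓]
Every test exponent gives a nontrivial residue, hence 59 generates the full group.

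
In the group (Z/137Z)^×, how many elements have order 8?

φ(137) = 137 − 1 = 136 = 2^3 · 17.
In a cyclic group of order 136, there are φ(d) elements of order d for each divisor d of 136, and zero for non-divisors.
8 = 2^3 divides 136, and φ(8) = 4.

4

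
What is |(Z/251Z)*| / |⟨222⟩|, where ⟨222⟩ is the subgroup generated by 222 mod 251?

The order of 222 must divide φ(251) = 251 − 1 = 250 = 2 · 5^3.
Divisors of 250: 1, 2, 5, 10, 25, 50, 125, 250.
Check 222^d mod 251 for each divisor in increasing order:
222^1 ≡ 222
222^2 ≡ 88
222^5 ≡ 69
222^10 ≡ 243
222^25 ≡ 149
222^50 ≡ 113
222^125 ≡ 1
The order of 222 is 125, so the subgroup it generates has 125 elements.
The index is φ(251) / ord(222) = 250 / 125 = 2.

2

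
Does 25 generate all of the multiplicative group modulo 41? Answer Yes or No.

No

φ(41) = 41 − 1 = 40 = 2^3 · 5.
25 is a primitive root mod 41 iff 25^(φ(41)/q) ≢ 1 for every prime q | φ(41), i.e. q ∈ {2, 5}.
25^20 ≡ 1 (mod 41)  [q = 2: ≡ 1 ✗]
25^8 ≡ 37 (mod 41)  [q = 5: ≢ 1 ✓]
The check at q = 2 fails, so 25 generates a proper subgroup.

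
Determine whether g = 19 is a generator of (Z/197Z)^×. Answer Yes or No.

φ(197) = 197 − 1 = 196 = 2^2 · 7^2.
An element g generates (Z/197Z)^× iff g^(196/q) ≢ 1 (mod 197) for each prime q ∈ {2, 7}.
19^98 ≡ 1 (mod 197)  [q = 2: ≡ 1 ✗]
19^28 ≡ 1 (mod 197)  [q = 7: ≡ 1 ✗]
19^98 ≡ 1 shows ord(19) | 98, strictly less than φ(197); not a primitive root.

No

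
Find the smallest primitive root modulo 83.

φ(83) = 83 − 1 = 82 = 2 · 41.
Test candidates g = 2, 3, … against the prime factors q ∈ {2, 41} of φ(83): g is a generator iff g^(82/q) ≢ 1 for every such q.
g = 2: 2^41 ≡ 82; 2^2 ≡ 4 — none is 1, so 2 is a primitive root.
The smallest primitive root modulo 83 is 2.

2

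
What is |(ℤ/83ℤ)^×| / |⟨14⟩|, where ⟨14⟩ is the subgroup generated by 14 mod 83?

1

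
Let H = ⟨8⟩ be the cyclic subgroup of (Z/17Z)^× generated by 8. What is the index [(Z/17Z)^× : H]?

By Lagrange's theorem, ord_17(8) divides φ(17) = 17 − 1 = 16 = 2^4.
Divisors of 16: 1, 2, 4, 8, 16.
Check 8^d mod 17 for each divisor in increasing order:
8^1 ≡ 8
8^2 ≡ 13
8^4 ≡ 16
8^8 ≡ 1
The order of 8 is 8, so the subgroup it generates has 8 elements.
[(Z/17Z)^× : ⟨8⟩] = 16/8 = 2.

2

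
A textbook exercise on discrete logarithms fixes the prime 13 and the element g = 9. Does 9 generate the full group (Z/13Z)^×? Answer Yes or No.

φ(13) = 13 − 1 = 12 = 2^2 · 3.
It suffices to check that the order of 9 is not a proper divisor of 12: compute 9^(12/q) for q ∈ {2, 3}.
9^6 ≡ 1 (mod 13)  [q = 2: ≡ 1 ✗]
9^4 ≡ 9 (mod 13)  [q = 3: ≢ 1 ✓]
Since 9^6 ≡ 1, the order of 9 divides 6 < 12, so 9 is not a primitive root.

No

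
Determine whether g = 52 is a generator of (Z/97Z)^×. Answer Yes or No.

φ(97) = 97 − 1 = 96 = 2^5 · 3.
52 is a primitive root mod 97 iff 52^(φ(97)/q) ≢ 1 for every prime q | φ(97), i.e. q ∈ {2, 3}.
52^48 ≡ 96 (mod 97)  [q = 2: ≢ 1 ✓]
52^32 ≡ 1 (mod 97)  [q = 3: ≡ 1 ✗]
Since 52^32 ≡ 1, the order of 52 divides 32 < 96, so 52 is not a primitive root.

No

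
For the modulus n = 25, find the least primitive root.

2

φ(25) = φ(5^2) = 5·(5−1) = 20 = 2^2 · 5.
g is a primitive root iff g^(20/q) ≢ 1 (mod 25) for each prime q ∈ {2, 5}.
g = 2: 2^10 ≡ 24; 2^4 ≡ 16 — none is 1, so 2 is a primitive root.
So 2 is the smallest generator of (Z/25Z)^×.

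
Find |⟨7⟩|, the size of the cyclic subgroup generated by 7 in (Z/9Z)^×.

Since 7 ∈ (Z/9Z)^×, its order divides φ(9) = φ(3^2) = 3·(3−1) = 6 = 2 · 3.
Divisors of 6: 1, 2, 3, 6.
Evaluate successive powers at the divisors of 6:
7^1 ≡ 7 (mod 9)
7^2 ≡ 4 (mod 9)
7^3 ≡ 1 (mod 9) ✓
Therefore the multiplicative order of 7 modulo 9 is 3.

3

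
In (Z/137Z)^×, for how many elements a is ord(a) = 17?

16

φ(137) = 137 − 1 = 136 = 2^3 · 17.
Since (Z/137Z)^× is cyclic of order 136, the number of elements of order d is φ(d) when d | 136 and 0 otherwise.
17 | 136, and φ(17) = 17 − 1 = 16.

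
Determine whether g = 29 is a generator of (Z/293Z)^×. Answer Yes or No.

φ(293) = 293 − 1 = 292 = 2^2 · 73.
29 is a primitive root mod 293 iff 29^(φ(293)/q) ≢ 1 for every prime q | φ(293), i.e. q ∈ {2, 73}.
29^146 ≡ 292 (mod 293)  [q = 2: ≢ 1 ✓]
29^4 ≡ 272 (mod 293)  [q = 73: ≢ 1 ✓]
Every test exponent gives a nontrivial residue, hence 29 generates the full group.

Yes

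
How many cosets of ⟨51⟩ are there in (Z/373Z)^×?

4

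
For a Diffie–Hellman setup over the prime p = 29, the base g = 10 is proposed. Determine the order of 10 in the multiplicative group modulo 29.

28

By Lagrange's theorem, ord_29(10) divides φ(29) = 29 − 1 = 28 = 2^2 · 7.
Divisors of 28: 1, 2, 4, 7, 14, 28.
Check 10^d mod 29 for each divisor in increasing order:
10^1 ≡ 10
10^2 ≡ 13
10^4 ≡ 24
10^7 ≡ 17
10^14 ≡ 28
10^28 ≡ 1
Hence ord(10) = 28.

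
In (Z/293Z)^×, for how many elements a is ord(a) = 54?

φ(293) = 293 − 1 = 292 = 2^2 · 73.
In a cyclic group of order 292, there are φ(d) elements of order d for each divisor d of 292, and zero for non-divisors.
Since 54 ∤ 292, the count is 0.

0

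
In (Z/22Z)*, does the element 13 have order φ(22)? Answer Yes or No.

Yes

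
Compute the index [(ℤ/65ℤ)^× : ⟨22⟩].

Since 22 ∈ (Z/65Z)^×, its order divides φ(65) = φ(5·13) = (5−1)·(13−1) = 4·12 = 48 = 2^4 · 3.
Divisors of 48: 1, 2, 3, 4, 6, 8, 12, 16, 24, 48.
Test each divisor d:
22^1 ≡ 22 (mod 65)
22^2 ≡ 29 (mod 65)
22^3 ≡ 53 (mod 65)
22^4 ≡ 61 (mod 65)
22^6 ≡ 14 (mod 65)
22^8 ≡ 16 (mod 65)
22^12 ≡ 1 (mod 65) ✓
So ord_65(22) = 12, hence |⟨22⟩| = 12.
The index is φ(65) / ord(22) = 48 / 12 = 4.

4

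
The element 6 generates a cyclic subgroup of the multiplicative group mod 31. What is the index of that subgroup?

Since 6 ∈ (Z/31Z)^×, its order divides φ(31) = 31 − 1 = 30 = 2 · 3 · 5.
Divisors of 30: 1, 2, 3, 5, 6, 10, 15, 30.
Check 6^d mod 31 for each divisor in increasing order:
6^1 ≡ 6 (mod 31)
6^2 ≡ 5 (mod 31)
6^3 ≡ 30 (mod 31)
6^5 ≡ 26 (mod 31)
6^6 ≡ 1 (mod 31) ✓
Thus |⟨6⟩| = ord(6) = 6.
[(Z/31Z)^× : ⟨6⟩] = 30/6 = 5.

5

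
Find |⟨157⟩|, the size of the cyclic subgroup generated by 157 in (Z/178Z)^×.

The order of 157 must divide φ(178) = φ(2)·φ(89) = 1·88 = 88 = 2^3 · 11.
Divisors of 88: 1, 2, 4, 8, 11, 22, 44, 88.
Check 157^d mod 178 for each divisor in increasing order:
157^1 ≡ 157 (mod 178)
157^2 ≡ 85 (mod 178)
157^4 ≡ 105 (mod 178)
157^8 ≡ 167 (mod 178)
157^11 ≡ 55 (mod 178)
157^22 ≡ 177 (mod 178)
157^44 ≡ 1 (mod 178) ✓
Hence ord(157) = 44.

44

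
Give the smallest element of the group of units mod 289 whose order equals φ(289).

φ(289) = φ(17^2) = 17·(17−1) = 272 = 2^4 · 17.
g is a primitive root iff g^(272/q) ≢ 1 (mod 289) for each prime q ∈ {2, 17}.
g = 2: 2^136 ≡ 1 — hits 1, so not a primitive root.
g = 3: 3^136 ≡ 288; 3^16 ≡ 171 — none is 1, so 3 is a primitive root.
So 3 is the smallest generator of (Z/289Z)^×.

3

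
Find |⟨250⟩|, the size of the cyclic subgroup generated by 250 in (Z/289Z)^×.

By Lagrange's theorem, ord_289(250) divides φ(289) = φ(17^2) = 17·(17−1) = 272 = 2^4 · 17.
Divisors of 272: 1, 2, 4, 8, 16, 17, 34, 68, 136, 272.
Evaluate successive powers at the divisors of 272:
250^1 ≡ 250 (mod 289)
250^2 ≡ 76 (mod 289)
250^4 ≡ 285 (mod 289)
250^8 ≡ 16 (mod 289)
250^16 ≡ 256 (mod 289)
250^17 ≡ 131 (mod 289)
250^34 ≡ 110 (mod 289)
250^68 ≡ 251 (mod 289)
250^136 ≡ 288 (mod 289)
250^272 ≡ 1 (mod 289) ✓
Therefore the multiplicative order of 250 modulo 289 is 272.

272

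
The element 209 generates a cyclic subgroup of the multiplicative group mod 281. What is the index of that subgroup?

2

ord(209) | φ(281) = 281 − 1 = 280 = 2^3 · 5 · 7.
Divisors of 280: 1, 2, 4, 5, 7, 8, 10, 14, 20, 28, 35, 40, 56, 70, 140, 280.
Check 209^d mod 281 for each divisor in increasing order:
209^1 ≡ 209
209^2 ≡ 126
209^4 ≡ 140
209^5 ≡ 36
209^7 ≡ 40
209^8 ≡ 211
209^10 ≡ 172
209^14 ≡ 195
209^20 ≡ 79
209^28 ≡ 90
209^35 ≡ 228
209^40 ≡ 59
209^56 ≡ 232
209^70 ≡ 280
209^140 ≡ 1
Thus |⟨209⟩| = ord(209) = 140.
[(Z/281Z)^× : ⟨209⟩] = 280/140 = 2.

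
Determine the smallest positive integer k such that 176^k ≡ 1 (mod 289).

272

Since 176 ∈ (Z/289Z)^×, its order divides φ(289) = φ(17^2) = 17·(17−1) = 272 = 2^4 · 17.
Divisors of 272: 1, 2, 4, 8, 16, 17, 34, 68, 136, 272.
Test each divisor d:
176^1 ≡ 176
176^2 ≡ 53
176^4 ≡ 208
176^8 ≡ 203
176^16 ≡ 171
176^17 ≡ 40
176^34 ≡ 155
176^68 ≡ 38
176^136 ≡ 288
176^272 ≡ 1
So ord_289(176) = 272.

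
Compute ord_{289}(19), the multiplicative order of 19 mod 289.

136

By Lagrange's theorem, ord_289(19) divides φ(289) = φ(17^2) = 17·(17−1) = 272 = 2^4 · 17.
Divisors of 272: 1, 2, 4, 8, 16, 17, 34, 68, 136, 272.
Evaluate successive powers at the divisors of 272:
19^1 ≡ 19 (mod 289)
19^2 ≡ 72 (mod 289)
19^4 ≡ 271 (mod 289)
19^8 ≡ 35 (mod 289)
19^16 ≡ 69 (mod 289)
19^17 ≡ 155 (mod 289)
19^34 ≡ 38 (mod 289)
19^68 ≡ 288 (mod 289)
19^136 ≡ 1 (mod 289) ✓
Hence ord(19) = 136.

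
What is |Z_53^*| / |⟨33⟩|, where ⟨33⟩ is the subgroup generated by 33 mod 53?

1

By Lagrange's theorem, ord_53(33) divides φ(53) = 53 − 1 = 52 = 2^2 · 13.
Divisors of 52: 1, 2, 4, 13, 26, 52.
Compute 33^d (mod 53) for the divisors d until we hit 1:
33^1 ≡ 33
33^2 ≡ 29
33^4 ≡ 46
33^13 ≡ 23
33^26 ≡ 52
33^52 ≡ 1
So ord_53(33) = 52, hence |⟨33⟩| = 52.
The index is φ(53) / ord(33) = 52 / 52 = 1.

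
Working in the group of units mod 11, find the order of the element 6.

By Lagrange's theorem, ord_11(6) divides φ(11) = 11 − 1 = 10 = 2 · 5.
Divisors of 10: 1, 2, 5, 10.
Evaluate successive powers at the divisors of 10:
6^1 ≡ 6 (mod 11)
6^2 ≡ 3 (mod 11)
6^5 ≡ 10 (mod 11)
6^10 ≡ 1 (mod 11) ✓
So ord_11(6) = 10.

10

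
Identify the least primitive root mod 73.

5

φ(73) = 73 − 1 = 72 = 2^3 · 3^2.
Test candidates g = 2, 3, … against the prime factors q ∈ {2, 3} of φ(73): g is a generator iff g^(72/q) ≢ 1 for every such q.
g = 2: 2^36 ≡ 1 — hits 1, so not a primitive root.
g = 3: 3^36 ≡ 1 — hits 1, so not a primitive root.
g = 4: 4^36 ≡ 1 — hits 1, so not a primitive root.
g = 5: 5^36 ≡ 72; 5^24 ≡ 8 — none is 1, so 5 is a primitive root.
So 5 is the smallest generator of (Z/73Z)^×.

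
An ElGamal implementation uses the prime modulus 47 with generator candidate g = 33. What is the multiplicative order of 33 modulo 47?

The order of 33 must divide φ(47) = 47 − 1 = 46 = 2 · 23.
Divisors of 46: 1, 2, 23, 46.
Check 33^d mod 47 for each divisor in increasing order:
33^1 ≡ 33 (mod 47)
33^2 ≡ 8 (mod 47)
33^23 ≡ 46 (mod 47)
33^46 ≡ 1 (mod 47) ✓
Hence ord(33) = 46.

46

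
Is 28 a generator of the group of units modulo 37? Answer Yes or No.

No

φ(37) = 37 − 1 = 36 = 2^2 · 3^2.
28 is a primitive root mod 37 iff 28^(φ(37)/q) ≢ 1 for every prime q | φ(37), i.e. q ∈ {2, 3}.
28^18 ≡ 1 (mod 37)  [q = 2: ≡ 1 ✗]
28^12 ≡ 26 (mod 37)  [q = 3: ≢ 1 ✓]
28^18 ≡ 1 shows ord(28) | 18, strictly less than φ(37); not a primitive root.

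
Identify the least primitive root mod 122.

7

φ(122) = φ(2)·φ(61) = 1·60 = 60 = 2^2 · 3 · 5.
g is a primitive root iff g^(60/q) ≢ 1 (mod 122) for each prime q ∈ {2, 3, 5}.
g = 2: gcd(2, 122) = 2 > 1, not a unit — skip.
g = 3: 3^30 ≡ 1 — hits 1, so not a primitive root.
g = 4: gcd(4, 122) = 2 > 1, not a unit — skip.
g = 5: 5^30 ≡ 1 — hits 1, so not a primitive root.
g = 6: gcd(6, 122) = 2 > 1, not a unit — skip.
g = 7: 7^30 ≡ 121; 7^20 ≡ 47; 7^12 ≡ 95 — none is 1, so 7 is a primitive root.
The smallest primitive root modulo 122 is 7.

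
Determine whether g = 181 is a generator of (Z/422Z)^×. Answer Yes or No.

Yes

φ(422) = φ(2)·φ(211) = 1·210 = 210 = 2 · 3 · 5 · 7.
An element g generates (Z/422Z)^× iff g^(210/q) ≢ 1 (mod 422) for each prime q ∈ {2, 3, 5, 7}.
181^105 ≡ 421 (mod 422)  [q = 2: ≢ 1 ✓]
181^70 ≡ 225 (mod 422)  [q = 3: ≢ 1 ✓]
181^42 ≡ 107 (mod 422)  [q = 5: ≢ 1 ✓]
181^30 ≡ 171 (mod 422)  [q = 7: ≢ 1 ✓]
Every test exponent gives a nontrivial residue, hence 181 generates the full group.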